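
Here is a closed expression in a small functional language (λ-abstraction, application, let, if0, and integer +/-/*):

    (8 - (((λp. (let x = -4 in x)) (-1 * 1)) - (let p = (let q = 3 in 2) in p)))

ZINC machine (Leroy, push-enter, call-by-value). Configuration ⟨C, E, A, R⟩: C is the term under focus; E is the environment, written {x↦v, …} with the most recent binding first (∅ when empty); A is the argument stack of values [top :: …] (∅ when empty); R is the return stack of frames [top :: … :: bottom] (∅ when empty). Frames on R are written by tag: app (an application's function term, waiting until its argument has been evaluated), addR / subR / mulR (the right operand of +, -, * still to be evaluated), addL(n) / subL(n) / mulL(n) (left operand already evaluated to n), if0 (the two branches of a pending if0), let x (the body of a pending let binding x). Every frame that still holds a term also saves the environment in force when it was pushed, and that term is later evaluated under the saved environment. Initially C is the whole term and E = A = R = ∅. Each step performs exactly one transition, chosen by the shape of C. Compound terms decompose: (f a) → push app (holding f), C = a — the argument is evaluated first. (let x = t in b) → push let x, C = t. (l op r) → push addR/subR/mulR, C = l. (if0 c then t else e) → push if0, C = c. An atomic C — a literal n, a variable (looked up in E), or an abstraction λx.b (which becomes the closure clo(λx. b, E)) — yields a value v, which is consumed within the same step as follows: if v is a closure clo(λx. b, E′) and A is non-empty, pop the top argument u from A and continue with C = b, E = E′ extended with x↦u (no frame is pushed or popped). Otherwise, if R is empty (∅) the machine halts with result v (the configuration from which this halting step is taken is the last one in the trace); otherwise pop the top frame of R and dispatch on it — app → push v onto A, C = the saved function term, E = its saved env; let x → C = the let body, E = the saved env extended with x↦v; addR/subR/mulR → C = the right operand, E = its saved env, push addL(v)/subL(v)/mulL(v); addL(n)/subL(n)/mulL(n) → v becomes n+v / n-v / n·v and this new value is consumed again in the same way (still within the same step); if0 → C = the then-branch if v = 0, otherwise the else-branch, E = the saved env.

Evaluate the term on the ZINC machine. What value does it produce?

t=0: [C=(8 - (((λp. (let x = -4 in x)) (-1 * 1)) - (let p = (let q = 3 in 2) in p))) | E=∅ | A=∅ | R=∅]
t=1: [C=8 | E=∅ | A=∅ | R=[subR]]
t=2: [C=(((λp. (let x = -4 in x)) (-1 * 1)) - (let p = (let q = 3 in 2) in p)) | E=∅ | A=∅ | R=[subL(8)]]
t=3: [C=((λp. (let x = -4 in x)) (-1 * 1)) | E=∅ | A=∅ | R=[subR :: subL(8)]]
t=4: [C=(-1 * 1) | E=∅ | A=∅ | R=[app :: subR :: subL(8)]]
t=5: [C=-1 | E=∅ | A=∅ | R=[mulR :: app :: subR :: subL(8)]]
t=6: [C=1 | E=∅ | A=∅ | R=[mulL(-1) :: app :: subR :: subL(8)]]
t=7: [C=(λp. (let x = -4 in x)) | E=∅ | A=[-1] | R=[subR :: subL(8)]]
t=8: [C=(let x = -4 in x) | E={p↦-1} | A=∅ | R=[subR :: subL(8)]]
t=9: [C=-4 | E={p↦-1} | A=∅ | R=[let x :: subR :: subL(8)]]
t=10: [C=x | E={x↦-4, p↦-1} | A=∅ | R=[subR :: subL(8)]]
t=11: [C=(let p = (let q = 3 in 2) in p) | E=∅ | A=∅ | R=[subL(-4) :: subL(8)]]
t=12: [C=(let q = 3 in 2) | E=∅ | A=∅ | R=[let p :: subL(-4) :: subL(8)]]
t=13: [C=3 | E=∅ | A=∅ | R=[let q :: let p :: subL(-4) :: subL(8)]]
t=14: [C=2 | E={q↦3} | A=∅ | R=[let p :: subL(-4) :: subL(8)]]
t=15: [C=p | E={p↦2} | A=∅ | R=[subL(-4) :: subL(8)]]
→ final value 14

Answer: 14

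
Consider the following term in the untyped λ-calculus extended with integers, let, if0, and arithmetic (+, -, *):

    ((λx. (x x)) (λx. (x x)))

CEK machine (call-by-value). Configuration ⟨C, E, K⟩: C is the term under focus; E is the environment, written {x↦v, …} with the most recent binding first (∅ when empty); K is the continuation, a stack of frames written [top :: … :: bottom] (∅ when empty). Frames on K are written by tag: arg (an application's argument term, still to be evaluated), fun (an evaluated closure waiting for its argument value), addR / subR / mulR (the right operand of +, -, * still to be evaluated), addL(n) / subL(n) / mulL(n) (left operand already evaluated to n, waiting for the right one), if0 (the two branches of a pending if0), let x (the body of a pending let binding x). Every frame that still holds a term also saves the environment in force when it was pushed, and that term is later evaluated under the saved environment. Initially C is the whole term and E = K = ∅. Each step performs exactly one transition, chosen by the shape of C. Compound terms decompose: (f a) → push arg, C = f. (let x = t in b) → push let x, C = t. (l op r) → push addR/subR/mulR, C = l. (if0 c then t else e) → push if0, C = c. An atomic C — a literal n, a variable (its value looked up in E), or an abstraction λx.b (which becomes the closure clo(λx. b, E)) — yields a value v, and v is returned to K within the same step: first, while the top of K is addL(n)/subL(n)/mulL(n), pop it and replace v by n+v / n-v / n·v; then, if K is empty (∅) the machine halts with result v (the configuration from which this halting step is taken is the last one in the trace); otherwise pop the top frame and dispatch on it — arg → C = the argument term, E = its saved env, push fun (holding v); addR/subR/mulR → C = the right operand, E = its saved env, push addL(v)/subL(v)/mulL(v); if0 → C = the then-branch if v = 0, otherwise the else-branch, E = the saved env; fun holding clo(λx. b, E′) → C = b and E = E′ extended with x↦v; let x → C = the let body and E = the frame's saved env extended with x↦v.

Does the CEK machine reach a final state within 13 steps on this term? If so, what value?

Answer: DIVERGES (no final state within 13 steps)

Derivation:
0. [C=((λx. (x x)) (λx. (x x))) | E=∅ | K=∅]
1. [C=(λx. (x x)) | E=∅ | K=[arg]]
2. [C=(λx. (x x)) | E=∅ | K=[fun]]
3. [C=(x x) | E={x↦clo(λx. (x x), ∅)} | K=∅]
4. [C=x | E={x↦clo(λx. (x x), ∅)} | K=[arg]]
5. [C=x | E={x↦clo(λx. (x x), ∅)} | K=[fun]]
… configuration repeats with period 3 (steps 3–5 recur indefinitely) …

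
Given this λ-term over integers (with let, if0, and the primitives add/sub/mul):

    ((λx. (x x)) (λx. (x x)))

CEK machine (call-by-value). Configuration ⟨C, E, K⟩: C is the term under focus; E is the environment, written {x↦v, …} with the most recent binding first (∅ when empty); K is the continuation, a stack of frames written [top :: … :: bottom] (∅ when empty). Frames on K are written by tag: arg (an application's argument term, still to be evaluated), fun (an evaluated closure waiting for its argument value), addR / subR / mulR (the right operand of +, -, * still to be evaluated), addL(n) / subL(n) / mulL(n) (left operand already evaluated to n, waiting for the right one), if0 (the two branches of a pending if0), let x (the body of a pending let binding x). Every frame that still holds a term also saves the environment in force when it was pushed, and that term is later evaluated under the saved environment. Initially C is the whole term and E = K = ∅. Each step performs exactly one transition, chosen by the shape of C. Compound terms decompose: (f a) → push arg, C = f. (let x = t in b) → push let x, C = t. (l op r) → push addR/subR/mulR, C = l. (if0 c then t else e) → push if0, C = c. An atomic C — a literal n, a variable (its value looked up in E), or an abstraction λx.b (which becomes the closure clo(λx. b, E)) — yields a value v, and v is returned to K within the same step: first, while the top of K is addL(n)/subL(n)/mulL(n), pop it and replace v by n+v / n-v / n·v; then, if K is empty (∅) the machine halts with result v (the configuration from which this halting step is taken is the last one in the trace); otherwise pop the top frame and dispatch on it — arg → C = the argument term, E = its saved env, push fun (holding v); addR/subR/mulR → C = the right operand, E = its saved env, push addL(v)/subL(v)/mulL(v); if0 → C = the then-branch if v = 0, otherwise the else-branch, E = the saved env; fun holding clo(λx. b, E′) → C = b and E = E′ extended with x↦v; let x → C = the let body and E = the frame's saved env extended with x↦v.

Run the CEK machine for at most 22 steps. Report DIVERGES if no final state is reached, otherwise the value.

Answer: DIVERGES (no final state within 22 steps)

Machine steps:
t=0: [C=((λx. (x x)) (λx. (x x))) | E=∅ | K=∅]
t=1: [C=(λx. (x x)) | E=∅ | K=[arg]]
t=2: [C=(λx. (x x)) | E=∅ | K=[fun]]
t=3: [C=(x x) | E={x↦clo(λx. (x x), ∅)} | K=∅]
t=4: [C=x | E={x↦clo(λx. (x x), ∅)} | K=[arg]]
t=5: [C=x | E={x↦clo(λx. (x x), ∅)} | K=[fun]]
… configuration repeats with period 3 (steps 3–5 recur indefinitely) …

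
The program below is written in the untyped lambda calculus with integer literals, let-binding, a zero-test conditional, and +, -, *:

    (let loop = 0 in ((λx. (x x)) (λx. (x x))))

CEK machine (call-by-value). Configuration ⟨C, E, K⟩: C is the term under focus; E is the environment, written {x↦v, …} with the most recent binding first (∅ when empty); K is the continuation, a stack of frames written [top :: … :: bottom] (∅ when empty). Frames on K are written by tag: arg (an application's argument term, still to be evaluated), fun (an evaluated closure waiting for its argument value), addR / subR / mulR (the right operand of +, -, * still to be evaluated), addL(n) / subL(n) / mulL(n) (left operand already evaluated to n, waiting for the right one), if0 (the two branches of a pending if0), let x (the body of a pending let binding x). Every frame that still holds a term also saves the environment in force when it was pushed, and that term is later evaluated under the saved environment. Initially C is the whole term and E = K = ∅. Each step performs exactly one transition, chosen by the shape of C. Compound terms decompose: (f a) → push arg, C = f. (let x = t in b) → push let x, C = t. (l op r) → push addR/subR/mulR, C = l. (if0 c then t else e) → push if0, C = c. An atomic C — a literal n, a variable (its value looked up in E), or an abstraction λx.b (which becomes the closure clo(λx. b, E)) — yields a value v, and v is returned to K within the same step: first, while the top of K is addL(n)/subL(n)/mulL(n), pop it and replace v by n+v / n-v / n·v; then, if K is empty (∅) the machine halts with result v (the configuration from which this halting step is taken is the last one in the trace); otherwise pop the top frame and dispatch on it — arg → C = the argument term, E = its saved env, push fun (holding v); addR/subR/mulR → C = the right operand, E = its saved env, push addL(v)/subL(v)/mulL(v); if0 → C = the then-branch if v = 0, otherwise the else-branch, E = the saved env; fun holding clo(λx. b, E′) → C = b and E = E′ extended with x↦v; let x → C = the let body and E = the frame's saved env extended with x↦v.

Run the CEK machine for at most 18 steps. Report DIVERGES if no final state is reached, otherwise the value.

step 0: <C=(let loop = 0 in ((λx. (x x)) (λx. (x x)))), E=∅, K=∅>
step 1: <C=0, E=∅, K=[let loop]>
step 2: <C=((λx. (x x)) (λx. (x x))), E={loop↦0}, K=∅>
step 3: <C=(λx. (x x)), E={loop↦0}, K=[arg]>
step 4: <C=(λx. (x x)), E={loop↦0}, K=[fun]>
step 5: <C=(x x), E={x↦clo(λx. (x x), {loop↦0}), loop↦0}, K=∅>
step 6: <C=x, E={x↦clo(λx. (x x), {loop↦0}), loop↦0}, K=[arg]>
step 7: <C=x, E={x↦clo(λx. (x x), {loop↦0}), loop↦0}, K=[fun]>
… configuration repeats with period 3 (steps 5–7 recur indefinitely) …

Answer: DIVERGES (no final state within 18 steps)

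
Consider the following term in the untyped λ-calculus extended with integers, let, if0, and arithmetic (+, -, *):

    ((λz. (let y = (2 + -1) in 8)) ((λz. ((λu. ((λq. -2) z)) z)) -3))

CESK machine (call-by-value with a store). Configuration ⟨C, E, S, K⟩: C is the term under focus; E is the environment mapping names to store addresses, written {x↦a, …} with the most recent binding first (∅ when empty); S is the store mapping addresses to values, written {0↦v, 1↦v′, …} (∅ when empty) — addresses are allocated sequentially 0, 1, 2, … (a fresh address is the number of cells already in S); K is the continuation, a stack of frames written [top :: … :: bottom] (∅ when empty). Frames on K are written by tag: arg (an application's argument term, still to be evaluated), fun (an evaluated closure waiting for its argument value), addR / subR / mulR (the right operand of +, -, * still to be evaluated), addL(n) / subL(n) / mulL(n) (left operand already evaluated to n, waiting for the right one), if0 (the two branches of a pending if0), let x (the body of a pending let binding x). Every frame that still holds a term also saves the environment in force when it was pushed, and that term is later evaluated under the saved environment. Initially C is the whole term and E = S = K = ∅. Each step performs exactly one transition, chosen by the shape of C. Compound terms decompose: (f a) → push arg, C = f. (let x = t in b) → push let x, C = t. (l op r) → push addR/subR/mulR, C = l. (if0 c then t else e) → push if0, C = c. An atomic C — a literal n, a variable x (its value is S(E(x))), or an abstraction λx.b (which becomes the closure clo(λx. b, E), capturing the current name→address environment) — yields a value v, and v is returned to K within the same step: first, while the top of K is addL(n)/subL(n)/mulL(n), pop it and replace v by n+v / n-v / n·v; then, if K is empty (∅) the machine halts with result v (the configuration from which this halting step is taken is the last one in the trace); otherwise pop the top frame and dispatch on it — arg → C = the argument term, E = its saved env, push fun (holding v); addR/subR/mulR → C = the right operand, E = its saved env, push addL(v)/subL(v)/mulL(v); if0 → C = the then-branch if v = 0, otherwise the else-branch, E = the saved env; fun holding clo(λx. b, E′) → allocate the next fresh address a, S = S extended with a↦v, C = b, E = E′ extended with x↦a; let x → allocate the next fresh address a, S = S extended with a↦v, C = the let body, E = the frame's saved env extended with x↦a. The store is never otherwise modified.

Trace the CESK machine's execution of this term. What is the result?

Answer: 8

Derivation:
step 0: <C=((λz. (let y = (2 + -1) in 8)) ((λz. ((λu. ((λq. -2) z)) z)) -3)), E=∅, S=∅, K=∅>
step 1: <C=(λz. (let y = (2 + -1) in 8)), E=∅, S=∅, K=[arg]>
step 2: <C=((λz. ((λu. ((λq. -2) z)) z)) -3), E=∅, S=∅, K=[fun]>
step 3: <C=(λz. ((λu. ((λq. -2) z)) z)), E=∅, S=∅, K=[arg :: fun]>
step 4: <C=-3, E=∅, S=∅, K=[fun :: fun]>
step 5: <C=((λu. ((λq. -2) z)) z), E={z↦0}, S={0↦-3}, K=[fun]>
step 6: <C=(λu. ((λq. -2) z)), E={z↦0}, S={0↦-3}, K=[arg :: fun]>
step 7: <C=z, E={z↦0}, S={0↦-3}, K=[fun :: fun]>
step 8: <C=((λq. -2) z), E={u↦1, z↦0}, S={0↦-3, 1↦-3}, K=[fun]>
step 9: <C=(λq. -2), E={u↦1, z↦0}, S={0↦-3, 1↦-3}, K=[arg :: fun]>
step 10: <C=z, E={u↦1, z↦0}, S={0↦-3, 1↦-3}, K=[fun :: fun]>
step 11: <C=-2, E={q↦2, u↦1, z↦0}, S={0↦-3, 1↦-3, 2↦-3}, K=[fun]>
step 12: <C=(let y = (2 + -1) in 8), E={z↦3}, S={0↦-3, 1↦-3, 2↦-3, 3↦-2}, K=∅>
step 13: <C=(2 + -1), E={z↦3}, S={0↦-3, 1↦-3, 2↦-3, 3↦-2}, K=[let y]>
step 14: <C=2, E={z↦3}, S={0↦-3, 1↦-3, 2↦-3, 3↦-2}, K=[addR :: let y]>
step 15: <C=-1, E={z↦3}, S={0↦-3, 1↦-3, 2↦-3, 3↦-2}, K=[addL(2) :: let y]>
step 16: <C=8, E={y↦4, z↦3}, S={0↦-3, 1↦-3, 2↦-3, 3↦-2, 4↦1}, K=∅>
→ final value 8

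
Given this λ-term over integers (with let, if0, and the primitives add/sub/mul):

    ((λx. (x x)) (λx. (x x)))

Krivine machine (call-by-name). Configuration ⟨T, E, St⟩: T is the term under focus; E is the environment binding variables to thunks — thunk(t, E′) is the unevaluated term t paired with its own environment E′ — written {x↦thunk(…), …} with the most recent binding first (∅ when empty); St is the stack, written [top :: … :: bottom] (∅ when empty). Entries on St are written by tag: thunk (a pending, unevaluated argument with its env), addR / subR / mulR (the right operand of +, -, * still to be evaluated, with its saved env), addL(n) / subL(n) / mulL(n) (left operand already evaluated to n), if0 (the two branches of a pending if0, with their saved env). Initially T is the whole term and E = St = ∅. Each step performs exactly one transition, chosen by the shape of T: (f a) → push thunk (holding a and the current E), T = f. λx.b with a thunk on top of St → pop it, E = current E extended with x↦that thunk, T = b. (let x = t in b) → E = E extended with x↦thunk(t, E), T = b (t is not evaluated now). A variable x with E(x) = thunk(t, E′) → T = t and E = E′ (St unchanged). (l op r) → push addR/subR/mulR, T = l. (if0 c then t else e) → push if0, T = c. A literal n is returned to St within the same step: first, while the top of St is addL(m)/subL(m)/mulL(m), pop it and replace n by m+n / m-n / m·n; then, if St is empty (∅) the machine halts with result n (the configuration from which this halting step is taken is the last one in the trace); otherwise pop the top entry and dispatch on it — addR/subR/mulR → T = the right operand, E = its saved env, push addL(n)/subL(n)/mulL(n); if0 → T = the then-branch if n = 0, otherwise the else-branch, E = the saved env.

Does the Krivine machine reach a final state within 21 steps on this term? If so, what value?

Answer: DIVERGES (no final state within 21 steps)

Execution trace:
t=0: <T=((λx. (x x)) (λx. (x x))), E=∅, St=∅>
t=1: <T=(λx. (x x)), E=∅, St=[thunk]>
t=2: <T=(x x), E={x↦thunk((λx. (x x)), ∅)}, St=∅>
t=3: <T=x, E={x↦thunk((λx. (x x)), ∅)}, St=[thunk]>
t=4: <T=(λx. (x x)), E=∅, St=[thunk]>
t=5: <T=(x x), E={x↦thunk(x, {x↦thunk((λx. (x x)), ∅)})}, St=∅>
t=6: <T=x, E={x↦thunk(x, {x↦thunk((λx. (x x)), ∅)})}, St=[thunk]>
t=7: <T=x, E={x↦thunk((λx. (x x)), ∅)}, St=[thunk]>
t=8: <T=(λx. (x x)), E=∅, St=[thunk]>
t=9: <T=(x x), E={x↦thunk(x, {x↦thunk(x, {x↦thunk((λx. (x x)), ∅)})})}, St=∅>
t=10: <T=x, E={x↦thunk(x, {x↦thunk(x, {x↦thunk((λx. (x x)), ∅)})})}, St=[thunk]>
t=11: <T=x, E={x↦thunk(x, {x↦thunk((λx. (x x)), ∅)})}, St=[thunk]>
t=12: <T=x, E={x↦thunk((λx. (x x)), ∅)}, St=[thunk]>
t=13: <T=(λx. (x x)), E=∅, St=[thunk]>
t=14: <T=(x x), E={x↦thunk(x, {x↦thunk(x, {x↦thunk(x, {x↦thunk((λx. (x x)), ∅)})})})}, St=∅>
t=15: <T=x, E={x↦thunk(x, {x↦thunk(x, {x↦thunk(x, {x↦thunk((λx. (x x)), ∅)})})})}, St=[thunk]>
t=16: <T=x, E={x↦thunk(x, {x↦thunk(x, {x↦thunk((λx. (x x)), ∅)})})}, St=[thunk]>
t=17: <T=x, E={x↦thunk(x, {x↦thunk((λx. (x x)), ∅)})}, St=[thunk]>
t=18: <T=x, E={x↦thunk((λx. (x x)), ∅)}, St=[thunk]>
t=19: <T=(λx. (x x)), E=∅, St=[thunk]>
t=20: <T=(x x), E={x↦thunk(x, {x↦thunk(x, {x↦thunk(x, {x↦thunk(x, {x↦thunk((λx. (x x)), ∅)})})})})}, St=∅>
t=21: <T=x, E={x↦thunk(x, {x↦thunk(x, {x↦thunk(x, {x↦thunk(x, {x↦thunk((λx. (x x)), ∅)})})})})}, St=[thunk]>
→ 21 transitions taken and the configuration is still not final: no result within 21 steps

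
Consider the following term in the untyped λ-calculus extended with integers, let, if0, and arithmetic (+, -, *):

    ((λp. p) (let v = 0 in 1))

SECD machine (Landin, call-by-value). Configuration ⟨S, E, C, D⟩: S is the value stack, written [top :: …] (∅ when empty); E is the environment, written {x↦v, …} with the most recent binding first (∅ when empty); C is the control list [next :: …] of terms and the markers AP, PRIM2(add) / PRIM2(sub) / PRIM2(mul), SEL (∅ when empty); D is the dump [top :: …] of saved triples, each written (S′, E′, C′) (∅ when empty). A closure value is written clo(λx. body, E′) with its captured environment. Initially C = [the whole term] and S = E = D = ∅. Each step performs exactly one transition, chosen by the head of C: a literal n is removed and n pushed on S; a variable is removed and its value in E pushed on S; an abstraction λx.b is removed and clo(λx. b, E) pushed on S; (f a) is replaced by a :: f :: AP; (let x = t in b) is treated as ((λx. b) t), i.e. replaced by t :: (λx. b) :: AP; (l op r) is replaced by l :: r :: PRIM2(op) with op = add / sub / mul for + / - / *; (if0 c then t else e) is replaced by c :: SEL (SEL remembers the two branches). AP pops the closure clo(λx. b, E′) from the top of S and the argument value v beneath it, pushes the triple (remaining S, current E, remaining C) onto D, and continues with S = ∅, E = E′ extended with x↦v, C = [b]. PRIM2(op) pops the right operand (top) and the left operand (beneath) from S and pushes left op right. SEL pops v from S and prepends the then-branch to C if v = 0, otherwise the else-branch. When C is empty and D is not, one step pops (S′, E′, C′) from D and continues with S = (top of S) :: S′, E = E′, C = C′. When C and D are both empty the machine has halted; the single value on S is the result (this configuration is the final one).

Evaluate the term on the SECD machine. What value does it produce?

0. ⟨S=∅; E=∅; C=[((λp. p) (let v = 0 in 1))]; D=∅⟩
1. ⟨S=∅; E=∅; C=[(let v = 0 in 1) :: (λp. p) :: AP]; D=∅⟩
2. ⟨S=∅; E=∅; C=[0 :: (λv. 1) :: AP :: (λp. p) :: AP]; D=∅⟩
3. ⟨S=[0]; E=∅; C=[(λv. 1) :: AP :: (λp. p) :: AP]; D=∅⟩
4. ⟨S=[clo(λv. 1, ∅) :: 0]; E=∅; C=[AP :: (λp. p) :: AP]; D=∅⟩
5. ⟨S=∅; E={v↦0}; C=[1]; D=[(∅, ∅, [(λp. p) :: AP])]⟩
6. ⟨S=[1]; E={v↦0}; C=∅; D=[(∅, ∅, [(λp. p) :: AP])]⟩
7. ⟨S=[1]; E=∅; C=[(λp. p) :: AP]; D=∅⟩
8. ⟨S=[clo(λp. p, ∅) :: 1]; E=∅; C=[AP]; D=∅⟩
9. ⟨S=∅; E={p↦1}; C=[p]; D=[(∅, ∅, ∅)]⟩
10. ⟨S=[1]; E={p↦1}; C=∅; D=[(∅, ∅, ∅)]⟩
11. ⟨S=[1]; E=∅; C=∅; D=∅⟩
→ final value 1

Answer: 1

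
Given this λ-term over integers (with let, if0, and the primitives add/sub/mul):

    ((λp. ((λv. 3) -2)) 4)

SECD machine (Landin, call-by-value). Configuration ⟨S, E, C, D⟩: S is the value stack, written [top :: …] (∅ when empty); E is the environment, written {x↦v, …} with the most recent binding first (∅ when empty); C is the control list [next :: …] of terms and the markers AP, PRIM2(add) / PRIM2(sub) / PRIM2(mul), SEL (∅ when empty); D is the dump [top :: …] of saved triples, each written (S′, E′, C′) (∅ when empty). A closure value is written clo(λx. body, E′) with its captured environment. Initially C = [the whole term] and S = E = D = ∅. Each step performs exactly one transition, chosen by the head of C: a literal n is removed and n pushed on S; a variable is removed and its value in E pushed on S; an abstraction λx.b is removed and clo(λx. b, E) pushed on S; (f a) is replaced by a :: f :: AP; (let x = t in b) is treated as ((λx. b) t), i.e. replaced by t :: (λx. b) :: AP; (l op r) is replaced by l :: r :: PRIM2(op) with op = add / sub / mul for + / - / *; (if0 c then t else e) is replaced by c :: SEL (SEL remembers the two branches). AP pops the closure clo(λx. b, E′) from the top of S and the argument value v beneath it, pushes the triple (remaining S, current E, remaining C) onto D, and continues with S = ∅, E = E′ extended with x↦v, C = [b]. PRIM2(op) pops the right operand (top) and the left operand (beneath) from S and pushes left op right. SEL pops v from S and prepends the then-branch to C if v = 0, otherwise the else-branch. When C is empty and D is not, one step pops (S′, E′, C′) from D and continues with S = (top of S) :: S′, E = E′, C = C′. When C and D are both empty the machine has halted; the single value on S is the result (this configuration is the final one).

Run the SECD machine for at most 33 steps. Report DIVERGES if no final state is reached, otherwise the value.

0. [S=∅ | E=∅ | C=[((λp. ((λv. 3) -2)) 4)] | D=∅]
1. [S=∅ | E=∅ | C=[4 :: (λp. ((λv. 3) -2)) :: AP] | D=∅]
2. [S=[4] | E=∅ | C=[(λp. ((λv. 3) -2)) :: AP] | D=∅]
3. [S=[clo(λp. ((λv. 3) -2), ∅) :: 4] | E=∅ | C=[AP] | D=∅]
4. [S=∅ | E={p↦4} | C=[((λv. 3) -2)] | D=[(∅, ∅, ∅)]]
5. [S=∅ | E={p↦4} | C=[-2 :: (λv. 3) :: AP] | D=[(∅, ∅, ∅)]]
6. [S=[-2] | E={p↦4} | C=[(λv. 3) :: AP] | D=[(∅, ∅, ∅)]]
7. [S=[clo(λv. 3, {p↦4}) :: -2] | E={p↦4} | C=[AP] | D=[(∅, ∅, ∅)]]
8. [S=∅ | E={v↦-2, p↦4} | C=[3] | D=[(∅, {p↦4}, ∅) :: (∅, ∅, ∅)]]
9. [S=[3] | E={v↦-2, p↦4} | C=∅ | D=[(∅, {p↦4}, ∅) :: (∅, ∅, ∅)]]
10. [S=[3] | E={p↦4} | C=∅ | D=[(∅, ∅, ∅)]]
11. [S=[3] | E=∅ | C=∅ | D=∅]
→ final value 3

Answer: 3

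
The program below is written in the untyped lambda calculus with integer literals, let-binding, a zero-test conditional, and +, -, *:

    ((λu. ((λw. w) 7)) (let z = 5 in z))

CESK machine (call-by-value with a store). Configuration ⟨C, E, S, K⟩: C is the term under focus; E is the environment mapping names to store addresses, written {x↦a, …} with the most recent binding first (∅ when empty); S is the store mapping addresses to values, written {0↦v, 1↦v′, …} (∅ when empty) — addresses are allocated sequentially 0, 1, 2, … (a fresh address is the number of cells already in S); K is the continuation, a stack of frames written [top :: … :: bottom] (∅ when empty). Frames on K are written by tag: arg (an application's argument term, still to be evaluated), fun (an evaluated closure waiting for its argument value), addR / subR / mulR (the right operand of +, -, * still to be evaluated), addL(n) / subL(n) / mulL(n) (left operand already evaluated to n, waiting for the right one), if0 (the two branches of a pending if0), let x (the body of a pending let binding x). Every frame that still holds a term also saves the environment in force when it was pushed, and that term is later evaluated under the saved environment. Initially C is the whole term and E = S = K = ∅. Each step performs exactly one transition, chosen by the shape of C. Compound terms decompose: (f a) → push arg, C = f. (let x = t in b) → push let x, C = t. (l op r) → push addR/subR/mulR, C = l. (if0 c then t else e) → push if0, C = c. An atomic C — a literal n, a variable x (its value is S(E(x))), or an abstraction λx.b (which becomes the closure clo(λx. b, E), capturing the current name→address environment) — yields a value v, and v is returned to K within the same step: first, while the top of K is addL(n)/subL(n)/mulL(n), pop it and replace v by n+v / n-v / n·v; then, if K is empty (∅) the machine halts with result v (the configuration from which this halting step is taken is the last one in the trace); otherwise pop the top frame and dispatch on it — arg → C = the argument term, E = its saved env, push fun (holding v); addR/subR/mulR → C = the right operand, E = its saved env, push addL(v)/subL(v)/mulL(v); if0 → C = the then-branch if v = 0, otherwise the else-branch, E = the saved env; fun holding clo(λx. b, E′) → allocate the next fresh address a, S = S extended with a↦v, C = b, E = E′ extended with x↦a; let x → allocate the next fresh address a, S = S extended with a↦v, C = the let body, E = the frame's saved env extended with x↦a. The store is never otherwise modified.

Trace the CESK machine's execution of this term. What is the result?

[0] ⟨C=((λu. ((λw. w) 7)) (let z = 5 in z)); E=∅; S=∅; K=∅⟩
[1] ⟨C=(λu. ((λw. w) 7)); E=∅; S=∅; K=[arg]⟩
[2] ⟨C=(let z = 5 in z); E=∅; S=∅; K=[fun]⟩
[3] ⟨C=5; E=∅; S=∅; K=[let z :: fun]⟩
[4] ⟨C=z; E={z↦0}; S={0↦5}; K=[fun]⟩
[5] ⟨C=((λw. w) 7); E={u↦1}; S={0↦5, 1↦5}; K=∅⟩
[6] ⟨C=(λw. w); E={u↦1}; S={0↦5, 1↦5}; K=[arg]⟩
[7] ⟨C=7; E={u↦1}; S={0↦5, 1↦5}; K=[fun]⟩
[8] ⟨C=w; E={w↦2, u↦1}; S={0↦5, 1↦5, 2↦7}; K=∅⟩
→ final value 7

Answer: 7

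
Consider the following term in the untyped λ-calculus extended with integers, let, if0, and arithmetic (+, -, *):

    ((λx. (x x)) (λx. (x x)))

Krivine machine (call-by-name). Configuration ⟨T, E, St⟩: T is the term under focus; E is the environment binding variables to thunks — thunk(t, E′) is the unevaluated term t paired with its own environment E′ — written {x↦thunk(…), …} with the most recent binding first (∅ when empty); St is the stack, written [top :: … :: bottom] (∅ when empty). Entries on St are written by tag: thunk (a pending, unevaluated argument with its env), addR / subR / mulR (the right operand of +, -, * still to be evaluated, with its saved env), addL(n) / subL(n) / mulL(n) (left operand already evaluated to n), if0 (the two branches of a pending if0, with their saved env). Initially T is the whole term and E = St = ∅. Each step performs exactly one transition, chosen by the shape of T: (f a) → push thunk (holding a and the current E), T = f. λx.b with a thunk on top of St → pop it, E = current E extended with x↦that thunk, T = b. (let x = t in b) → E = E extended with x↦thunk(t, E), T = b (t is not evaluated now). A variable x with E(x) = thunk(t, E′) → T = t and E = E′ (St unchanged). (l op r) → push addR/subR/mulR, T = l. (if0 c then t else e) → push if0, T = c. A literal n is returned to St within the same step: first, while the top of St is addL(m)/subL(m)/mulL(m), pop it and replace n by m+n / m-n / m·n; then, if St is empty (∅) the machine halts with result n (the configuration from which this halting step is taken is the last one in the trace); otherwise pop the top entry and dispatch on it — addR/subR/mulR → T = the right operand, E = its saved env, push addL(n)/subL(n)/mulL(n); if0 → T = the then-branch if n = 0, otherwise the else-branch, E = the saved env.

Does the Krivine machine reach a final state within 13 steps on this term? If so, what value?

Answer: DIVERGES (no final state within 13 steps)

Execution trace:
t=0: [T=((λx. (x x)) (λx. (x x))) | E=∅ | St=∅]
t=1: [T=(λx. (x x)) | E=∅ | St=[thunk]]
t=2: [T=(x x) | E={x↦thunk((λx. (x x)), ∅)} | St=∅]
t=3: [T=x | E={x↦thunk((λx. (x x)), ∅)} | St=[thunk]]
t=4: [T=(λx. (x x)) | E=∅ | St=[thunk]]
t=5: [T=(x x) | E={x↦thunk(x, {x↦thunk((λx. (x x)), ∅)})} | St=∅]
t=6: [T=x | E={x↦thunk(x, {x↦thunk((λx. (x x)), ∅)})} | St=[thunk]]
t=7: [T=x | E={x↦thunk((λx. (x x)), ∅)} | St=[thunk]]
t=8: [T=(λx. (x x)) | E=∅ | St=[thunk]]
t=9: [T=(x x) | E={x↦thunk(x, {x↦thunk(x, {x↦thunk((λx. (x x)), ∅)})})} | St=∅]
t=10: [T=x | E={x↦thunk(x, {x↦thunk(x, {x↦thunk((λx. (x x)), ∅)})})} | St=[thunk]]
t=11: [T=x | E={x↦thunk(x, {x↦thunk((λx. (x x)), ∅)})} | St=[thunk]]
t=12: [T=x | E={x↦thunk((λx. (x x)), ∅)} | St=[thunk]]
t=13: [T=(λx. (x x)) | E=∅ | St=[thunk]]
→ 13 transitions taken and the configuration is still not final: no result within 13 steps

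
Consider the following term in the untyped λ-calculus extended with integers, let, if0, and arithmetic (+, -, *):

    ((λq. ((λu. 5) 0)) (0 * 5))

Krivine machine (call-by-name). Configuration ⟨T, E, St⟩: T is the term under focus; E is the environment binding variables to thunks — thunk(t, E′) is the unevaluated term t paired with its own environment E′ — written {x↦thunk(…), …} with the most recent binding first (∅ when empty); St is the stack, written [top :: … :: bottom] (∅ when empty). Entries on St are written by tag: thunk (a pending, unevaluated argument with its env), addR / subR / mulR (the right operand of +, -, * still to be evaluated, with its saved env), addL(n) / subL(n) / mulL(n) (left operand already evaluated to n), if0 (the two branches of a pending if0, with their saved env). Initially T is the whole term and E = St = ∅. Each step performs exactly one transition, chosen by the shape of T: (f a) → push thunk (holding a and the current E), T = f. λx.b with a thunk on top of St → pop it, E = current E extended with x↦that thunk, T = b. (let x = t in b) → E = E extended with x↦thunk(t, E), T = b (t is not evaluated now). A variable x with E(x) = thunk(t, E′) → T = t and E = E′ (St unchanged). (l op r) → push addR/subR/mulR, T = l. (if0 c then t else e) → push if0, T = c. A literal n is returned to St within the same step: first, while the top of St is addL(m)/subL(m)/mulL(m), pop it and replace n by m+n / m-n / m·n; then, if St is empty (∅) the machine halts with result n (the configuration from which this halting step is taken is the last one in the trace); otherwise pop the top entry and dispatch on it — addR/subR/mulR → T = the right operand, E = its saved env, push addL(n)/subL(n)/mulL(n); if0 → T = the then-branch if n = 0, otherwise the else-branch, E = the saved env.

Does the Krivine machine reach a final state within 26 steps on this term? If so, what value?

Answer: 5

Derivation:
t=0: ⟨T=((λq. ((λu. 5) 0)) (0 * 5)); E=∅; St=∅⟩
t=1: ⟨T=(λq. ((λu. 5) 0)); E=∅; St=[thunk]⟩
t=2: ⟨T=((λu. 5) 0); E={q↦thunk((0 * 5), ∅)}; St=∅⟩
t=3: ⟨T=(λu. 5); E={q↦thunk((0 * 5), ∅)}; St=[thunk]⟩
t=4: ⟨T=5; E={u↦thunk(0, {q↦thunk((0 * 5), ∅)}), q↦thunk((0 * 5), ∅)}; St=∅⟩
→ final value 5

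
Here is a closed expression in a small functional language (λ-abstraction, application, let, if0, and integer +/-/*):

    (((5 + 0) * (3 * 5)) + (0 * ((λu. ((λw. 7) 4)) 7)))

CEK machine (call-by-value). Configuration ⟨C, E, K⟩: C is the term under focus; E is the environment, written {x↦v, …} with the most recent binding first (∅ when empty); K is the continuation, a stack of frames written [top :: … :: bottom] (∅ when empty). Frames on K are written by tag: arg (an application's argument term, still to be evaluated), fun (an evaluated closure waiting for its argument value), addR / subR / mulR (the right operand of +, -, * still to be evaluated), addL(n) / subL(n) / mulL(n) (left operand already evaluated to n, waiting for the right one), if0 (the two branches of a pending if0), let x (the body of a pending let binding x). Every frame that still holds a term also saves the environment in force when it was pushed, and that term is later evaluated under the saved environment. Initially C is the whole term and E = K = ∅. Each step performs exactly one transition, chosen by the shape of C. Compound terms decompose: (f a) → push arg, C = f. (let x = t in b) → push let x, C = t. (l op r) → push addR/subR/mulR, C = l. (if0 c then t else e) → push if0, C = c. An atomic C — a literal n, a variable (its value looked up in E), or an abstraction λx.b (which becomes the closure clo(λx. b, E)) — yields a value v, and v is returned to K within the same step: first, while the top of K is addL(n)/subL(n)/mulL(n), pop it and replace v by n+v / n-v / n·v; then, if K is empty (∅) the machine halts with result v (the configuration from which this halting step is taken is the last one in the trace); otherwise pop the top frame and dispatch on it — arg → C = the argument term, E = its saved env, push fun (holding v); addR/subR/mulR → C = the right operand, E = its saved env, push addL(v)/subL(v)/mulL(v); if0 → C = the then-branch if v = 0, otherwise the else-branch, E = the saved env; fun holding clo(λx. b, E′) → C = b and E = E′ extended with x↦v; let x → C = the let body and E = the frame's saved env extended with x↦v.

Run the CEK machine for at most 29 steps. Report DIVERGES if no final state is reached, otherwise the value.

Answer: 75

Derivation:
t=0: [C=(((5 + 0) * (3 * 5)) + (0 * ((λu. ((λw. 7) 4)) 7))) | E=∅ | K=∅]
t=1: [C=((5 + 0) * (3 * 5)) | E=∅ | K=[addR]]
t=2: [C=(5 + 0) | E=∅ | K=[mulR :: addR]]
t=3: [C=5 | E=∅ | K=[addR :: mulR :: addR]]
t=4: [C=0 | E=∅ | K=[addL(5) :: mulR :: addR]]
t=5: [C=(3 * 5) | E=∅ | K=[mulL(5) :: addR]]
t=6: [C=3 | E=∅ | K=[mulR :: mulL(5) :: addR]]
t=7: [C=5 | E=∅ | K=[mulL(3) :: mulL(5) :: addR]]
t=8: [C=(0 * ((λu. ((λw. 7) 4)) 7)) | E=∅ | K=[addL(75)]]
t=9: [C=0 | E=∅ | K=[mulR :: addL(75)]]
t=10: [C=((λu. ((λw. 7) 4)) 7) | E=∅ | K=[mulL(0) :: addL(75)]]
t=11: [C=(λu. ((λw. 7) 4)) | E=∅ | K=[arg :: mulL(0) :: addL(75)]]
t=12: [C=7 | E=∅ | K=[fun :: mulL(0) :: addL(75)]]
t=13: [C=((λw. 7) 4) | E={u↦7} | K=[mulL(0) :: addL(75)]]
t=14: [C=(λw. 7) | E={u↦7} | K=[arg :: mulL(0) :: addL(75)]]
t=15: [C=4 | E={u↦7} | K=[fun :: mulL(0) :: addL(75)]]
t=16: [C=7 | E={w↦4, u↦7} | K=[mulL(0) :: addL(75)]]
→ final value 75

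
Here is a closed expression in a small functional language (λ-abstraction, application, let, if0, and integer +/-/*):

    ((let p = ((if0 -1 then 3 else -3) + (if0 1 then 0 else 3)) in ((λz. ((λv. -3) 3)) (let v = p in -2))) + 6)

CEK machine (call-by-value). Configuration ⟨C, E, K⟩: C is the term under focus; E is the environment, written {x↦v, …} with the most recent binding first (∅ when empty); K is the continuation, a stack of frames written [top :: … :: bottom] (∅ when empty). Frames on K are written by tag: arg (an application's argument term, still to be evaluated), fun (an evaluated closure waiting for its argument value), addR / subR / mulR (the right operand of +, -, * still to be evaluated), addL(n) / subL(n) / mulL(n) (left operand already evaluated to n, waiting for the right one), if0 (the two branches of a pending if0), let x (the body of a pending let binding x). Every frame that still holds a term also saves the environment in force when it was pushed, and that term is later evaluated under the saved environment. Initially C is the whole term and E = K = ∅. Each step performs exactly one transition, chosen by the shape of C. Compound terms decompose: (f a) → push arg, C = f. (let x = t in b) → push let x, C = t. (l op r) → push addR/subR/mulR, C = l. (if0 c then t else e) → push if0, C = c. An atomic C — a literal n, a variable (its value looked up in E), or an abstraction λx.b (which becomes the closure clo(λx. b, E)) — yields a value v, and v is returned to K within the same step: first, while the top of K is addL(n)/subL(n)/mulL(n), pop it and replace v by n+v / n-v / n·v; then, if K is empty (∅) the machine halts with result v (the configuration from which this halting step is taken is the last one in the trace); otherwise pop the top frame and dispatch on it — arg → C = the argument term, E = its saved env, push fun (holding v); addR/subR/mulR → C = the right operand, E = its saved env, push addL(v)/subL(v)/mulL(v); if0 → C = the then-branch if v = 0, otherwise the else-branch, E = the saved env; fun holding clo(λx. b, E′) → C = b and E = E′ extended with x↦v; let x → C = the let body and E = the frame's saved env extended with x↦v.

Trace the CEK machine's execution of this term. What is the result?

Answer: 3

Machine steps:
t=0: <C=((let p = ((if0 -1 then 3 else -3) + (if0 1 then 0 else 3)) in ((λz. ((λv. -3) 3)) (let v = p in -2))) + 6), E=∅, K=∅>
t=1: <C=(let p = ((if0 -1 then 3 else -3) + (if0 1 then 0 else 3)) in ((λz. ((λv. -3) 3)) (let v = p in -2))), E=∅, K=[addR]>
t=2: <C=((if0 -1 then 3 else -3) + (if0 1 then 0 else 3)), E=∅, K=[let p :: addR]>
t=3: <C=(if0 -1 then 3 else -3), E=∅, K=[addR :: let p :: addR]>
t=4: <C=-1, E=∅, K=[if0 :: addR :: let p :: addR]>
t=5: <C=-3, E=∅, K=[addR :: let p :: addR]>
t=6: <C=(if0 1 then 0 else 3), E=∅, K=[addL(-3) :: let p :: addR]>
t=7: <C=1, E=∅, K=[if0 :: addL(-3) :: let p :: addR]>
t=8: <C=3, E=∅, K=[addL(-3) :: let p :: addR]>
t=9: <C=((λz. ((λv. -3) 3)) (let v = p in -2)), E={p↦0}, K=[addR]>
t=10: <C=(λz. ((λv. -3) 3)), E={p↦0}, K=[arg :: addR]>
t=11: <C=(let v = p in -2), E={p↦0}, K=[fun :: addR]>
t=12: <C=p, E={p↦0}, K=[let v :: fun :: addR]>
t=13: <C=-2, E={v↦0, p↦0}, K=[fun :: addR]>
t=14: <C=((λv. -3) 3), E={z↦-2, p↦0}, K=[addR]>
t=15: <C=(λv. -3), E={z↦-2, p↦0}, K=[arg :: addR]>
t=16: <C=3, E={z↦-2, p↦0}, K=[fun :: addR]>
t=17: <C=-3, E={v↦3, z↦-2, p↦0}, K=[addR]>
t=18: <C=6, E=∅, K=[addL(-3)]>
→ final value 3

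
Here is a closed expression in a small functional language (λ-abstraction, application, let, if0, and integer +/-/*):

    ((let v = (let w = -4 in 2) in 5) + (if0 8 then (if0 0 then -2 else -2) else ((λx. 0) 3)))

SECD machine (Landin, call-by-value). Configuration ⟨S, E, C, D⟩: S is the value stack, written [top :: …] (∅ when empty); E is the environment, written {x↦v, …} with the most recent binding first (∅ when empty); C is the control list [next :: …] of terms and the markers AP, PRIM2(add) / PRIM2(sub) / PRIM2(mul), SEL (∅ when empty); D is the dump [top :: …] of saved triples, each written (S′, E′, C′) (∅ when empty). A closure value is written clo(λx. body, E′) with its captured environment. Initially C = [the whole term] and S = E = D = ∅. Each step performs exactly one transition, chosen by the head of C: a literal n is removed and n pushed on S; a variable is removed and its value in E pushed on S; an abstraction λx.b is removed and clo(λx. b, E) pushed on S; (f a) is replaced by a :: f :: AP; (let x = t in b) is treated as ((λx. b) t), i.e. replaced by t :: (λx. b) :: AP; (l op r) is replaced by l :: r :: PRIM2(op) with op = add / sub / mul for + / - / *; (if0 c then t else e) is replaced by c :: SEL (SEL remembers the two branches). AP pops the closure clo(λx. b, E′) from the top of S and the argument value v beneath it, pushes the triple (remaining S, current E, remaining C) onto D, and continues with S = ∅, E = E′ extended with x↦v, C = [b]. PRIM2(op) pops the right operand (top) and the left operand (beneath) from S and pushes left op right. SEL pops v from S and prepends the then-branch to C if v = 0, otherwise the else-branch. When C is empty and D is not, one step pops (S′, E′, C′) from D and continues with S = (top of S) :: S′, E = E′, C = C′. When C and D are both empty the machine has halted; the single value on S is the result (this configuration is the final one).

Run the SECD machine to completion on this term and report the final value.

step 0: [S=∅ | E=∅ | C=[((let v = (let w = -4 in 2) in 5) + (if0 8 then (if0 0 then -2 else -2) else ((λx. 0) 3)))] | D=∅]
step 1: [S=∅ | E=∅ | C=[(let v = (let w = -4 in 2) in 5) :: (if0 8 then (if0 0 then -2 else -2) else ((λx. 0) 3)) :: PRIM2(add)] | D=∅]
step 2: [S=∅ | E=∅ | C=[(let w = -4 in 2) :: (λv. 5) :: AP :: (if0 8 then (if0 0 then -2 else -2) else ((λx. 0) 3)) :: PRIM2(add)] | D=∅]
step 3: [S=∅ | E=∅ | C=[-4 :: (λw. 2) :: AP :: (λv. 5) :: AP :: (if0 8 then (if0 0 then -2 else -2) else ((λx. 0) 3)) :: PRIM2(add)] | D=∅]
step 4: [S=[-4] | E=∅ | C=[(λw. 2) :: AP :: (λv. 5) :: AP :: (if0 8 then (if0 0 then -2 else -2) else ((λx. 0) 3)) :: PRIM2(add)] | D=∅]
step 5: [S=[clo(λw. 2, ∅) :: -4] | E=∅ | C=[AP :: (λv. 5) :: AP :: (if0 8 then (if0 0 then -2 else -2) else ((λx. 0) 3)) :: PRIM2(add)] | D=∅]
step 6: [S=∅ | E={w↦-4} | C=[2] | D=[(∅, ∅, [(λv. 5) :: AP :: (if0 8 then (if0 0 then -2 else -2) else ((λx. 0) 3)) :: PRIM2(add)])]]
step 7: [S=[2] | E={w↦-4} | C=∅ | D=[(∅, ∅, [(λv. 5) :: AP :: (if0 8 then (if0 0 then -2 else -2) else ((λx. 0) 3)) :: PRIM2(add)])]]
step 8: [S=[2] | E=∅ | C=[(λv. 5) :: AP :: (if0 8 then (if0 0 then -2 else -2) else ((λx. 0) 3)) :: PRIM2(add)] | D=∅]
step 9: [S=[clo(λv. 5, ∅) :: 2] | E=∅ | C=[AP :: (if0 8 then (if0 0 then -2 else -2) else ((λx. 0) 3)) :: PRIM2(add)] | D=∅]
step 10: [S=∅ | E={v↦2} | C=[5] | D=[(∅, ∅, [(if0 8 then (if0 0 then -2 else -2) else ((λx. 0) 3)) :: PRIM2(add)])]]
step 11: [S=[5] | E={v↦2} | C=∅ | D=[(∅, ∅, [(if0 8 then (if0 0 then -2 else -2) else ((λx. 0) 3)) :: PRIM2(add)])]]
step 12: [S=[5] | E=∅ | C=[(if0 8 then (if0 0 then -2 else -2) else ((λx. 0) 3)) :: PRIM2(add)] | D=∅]
step 13: [S=[5] | E=∅ | C=[8 :: SEL :: PRIM2(add)] | D=∅]
step 14: [S=[8 :: 5] | E=∅ | C=[SEL :: PRIM2(add)] | D=∅]
step 15: [S=[5] | E=∅ | C=[((λx. 0) 3) :: PRIM2(add)] | D=∅]
step 16: [S=[5] | E=∅ | C=[3 :: (λx. 0) :: AP :: PRIM2(add)] | D=∅]
step 17: [S=[3 :: 5] | E=∅ | C=[(λx. 0) :: AP :: PRIM2(add)] | D=∅]
step 18: [S=[clo(λx. 0, ∅) :: 3 :: 5] | E=∅ | C=[AP :: PRIM2(add)] | D=∅]
step 19: [S=∅ | E={x↦3} | C=[0] | D=[([5], ∅, [PRIM2(add)])]]
step 20: [S=[0] | E={x↦3} | C=∅ | D=[([5], ∅, [PRIM2(add)])]]
step 21: [S=[0 :: 5] | E=∅ | C=[PRIM2(add)] | D=∅]
step 22: [S=[5] | E=∅ | C=∅ | D=∅]
→ final value 5

Answer: 5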